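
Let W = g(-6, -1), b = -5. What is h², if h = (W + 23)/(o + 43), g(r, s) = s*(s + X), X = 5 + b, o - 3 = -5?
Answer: 576/1681 ≈ 0.34265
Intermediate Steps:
o = -2 (o = 3 - 5 = -2)
X = 0 (X = 5 - 5 = 0)
g(r, s) = s² (g(r, s) = s*(s + 0) = s*s = s²)
W = 1 (W = (-1)² = 1)
h = 24/41 (h = (1 + 23)/(-2 + 43) = 24/41 ≈ 0.58537)
h² = (24/41)² = 576/1681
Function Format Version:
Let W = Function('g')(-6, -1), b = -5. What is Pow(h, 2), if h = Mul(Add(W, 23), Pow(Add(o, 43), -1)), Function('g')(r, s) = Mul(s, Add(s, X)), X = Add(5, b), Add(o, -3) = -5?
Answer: Rational(576, 1681) ≈ 0.34265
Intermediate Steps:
o = -2 (o = Add(3, -5) = -2)
X = 0 (X = Add(5, -5) = 0)
Function('g')(r, s) = Pow(s, 2) (Function('g')(r, s) = Mul(s, Add(s, 0)) = Mul(s, s) = Pow(s, 2))
W = 1 (W = Pow(-1, 2) = 1)
h = Rational(24, 41) (h = Mul(Add(1, 23), Pow(Add(-2, 43), -1)) = Mul(24, Pow(41, -1)) = Mul(24, Rational(1, 41)) = Rational(24, 41) ≈ 0.58537)
Pow(h, 2) = Pow(Rational(24, 41), 2) = Rational(576, 1681)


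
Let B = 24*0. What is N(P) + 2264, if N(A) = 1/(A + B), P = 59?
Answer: 133577/59 ≈ 2264.0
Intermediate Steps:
B = 0
N(A) = 1/A (N(A) = 1/(A + 0) = 1/A)
N(P) + 2264 = 1/59 + 2264 = 133577/59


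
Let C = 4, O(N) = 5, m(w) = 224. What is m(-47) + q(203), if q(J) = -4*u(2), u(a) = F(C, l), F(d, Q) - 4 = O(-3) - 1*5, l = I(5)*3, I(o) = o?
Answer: 208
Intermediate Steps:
l = 15 (l = 5*3 = 15)
F(d, Q) = 4 (F(d, Q) = 4 + (5 - 1*5) = 4 + (5 - 5) = 4 + 0 = 4)
u(a) = 4
q(J) = -16 (q(J) = -4*4 = -16)
m(-47) + q(203) = 224 - 16 = 208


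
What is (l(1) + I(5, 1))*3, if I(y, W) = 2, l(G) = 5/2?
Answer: 27/2 ≈ 13.500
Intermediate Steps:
l(G) = 5/2 (l(G) = 5*(½) = 5/2)
(l(1) + I(5, 1))*3 = (5/2 + 2)*3 = (9/2)*3 = 27/2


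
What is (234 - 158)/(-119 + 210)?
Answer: 76/91 ≈ 0.83517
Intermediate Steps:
(234 - 158)/(-119 + 210) = 76/91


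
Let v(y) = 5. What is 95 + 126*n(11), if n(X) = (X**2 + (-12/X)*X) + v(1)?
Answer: 14459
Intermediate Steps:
n(X) = -7 + X**2 (n(X) = (X**2 + (-12/X)*X) + 5 = (X**2 - 12) + 5 = (-12 + X**2) + 5 = -7 + X**2)
95 + 126*n(11) = 95 + 126*(-7 + 11**2) = 95 + 126*(-7 + 121) = 95 + 126*114 = 95 + 14364 = 14459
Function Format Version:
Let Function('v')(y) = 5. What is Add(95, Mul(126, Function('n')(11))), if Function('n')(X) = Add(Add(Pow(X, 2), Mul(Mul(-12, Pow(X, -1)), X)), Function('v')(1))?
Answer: 14459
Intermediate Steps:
Function('n')(X) = Add(-7, Pow(X, 2)) (Function('n')(X) = Add(Add(Pow(X, 2), Mul(Mul(-12, Pow(X, -1)), X)), 5) = Add(Add(Pow(X, 2), -12), 5) = Add(Add(-12, Pow(X, 2)), 5) = Add(-7, Pow(X, 2)))
Add(95, Mul(126, Function('n')(11))) = Add(95, Mul(126, Add(-7, Pow(11, 2)))) = Add(95, Mul(126, Add(-7, 121))) = Add(95, Mul(126, 114)) = Add(95, 14364) = 14459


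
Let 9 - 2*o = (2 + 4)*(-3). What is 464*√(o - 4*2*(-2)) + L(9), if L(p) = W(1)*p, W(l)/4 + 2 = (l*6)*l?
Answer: 144 + 232*√118 ≈ 2664.2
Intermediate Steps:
W(l) = -8 + 24*l² (W(l) = -8 + 4*((l*6)*l) = -8 + 4*((6*l)*l) = -8 + 4*(6*l²) = -8 + 24*l²)
o = 27/2 (o = 9/2 - (2 + 4)*(-3)/2 = 9/2 - 3*(-3) = 9/2 - ½*(-18) = 9/2 + 9 = 27/2 ≈ 13.500)
L(p) = 16*p (L(p) = (-8 + 24*1²)*p = (-8 + 24*1)*p = (-8 + 24)*p = 16*p)
464*√(o - 4*2*(-2)) + L(9) = 464*√(27/2 - 4*2*(-2)) + 16*9 = 464*√(27/2 - 8*(-2)) + 144 = 464*√(27/2 + 16) + 144 = 464*√(59/2) + 144 = 464*(√118/2) + 144 = 232*√118 + 144 = 144 + 232*√118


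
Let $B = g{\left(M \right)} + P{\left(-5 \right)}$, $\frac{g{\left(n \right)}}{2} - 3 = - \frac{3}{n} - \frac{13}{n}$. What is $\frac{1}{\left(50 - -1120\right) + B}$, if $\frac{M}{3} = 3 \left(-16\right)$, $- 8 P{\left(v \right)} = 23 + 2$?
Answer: $\frac{72}{84463} \approx 0.00085244$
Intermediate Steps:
$P{\left(v \right)} = - \frac{25}{8}$ ($P{\left(v \right)} = - \frac{23 + 2}{8} = \left(- \frac{1}{8}\right) 25 = - \frac{25}{8}$)
$M = -144$ ($M = 3 \cdot 3 \left(-16\right) = 3 \left(-48\right) = -144$)
$g{\left(n \right)} = 6 - \frac{32}{n}$ ($g{\left(n \right)} = 6 + 2 \left(- \frac{3}{n} - \frac{13}{n}\right) = 6 + 2 \left(- \frac{16}{n}\right) = 6 - \frac{32}{n}$)
$B = \frac{223}{72}$ ($B = \left(6 - \frac{32}{-144}\right) - \frac{25}{8} = \left(6 - - \frac{2}{9}\right) - \frac{25}{8} = \left(6 + \frac{2}{9}\right) - \frac{25}{8} = \frac{56}{9} - \frac{25}{8} = \frac{223}{72} \approx 3.0972$)
$\frac{1}{\left(50 - -1120\right) + B} = \frac{1}{\left(50 - -1120\right) + \frac{223}{72}} = \frac{1}{\left(50 + 1120\right) + \frac{223}{72}} = \frac{1}{1170 + \frac{223}{72}} = \frac{1}{\frac{84463}{72}} = \frac{72}{84463}$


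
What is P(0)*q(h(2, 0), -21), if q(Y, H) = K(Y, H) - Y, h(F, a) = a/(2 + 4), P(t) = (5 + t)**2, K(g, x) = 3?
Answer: 75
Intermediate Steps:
h(F, a) = a/6
q(Y, H) = 3 - Y
P(0)*q(h(2, 0), -21) = (5 + 0)**2*(3 - 0/6) = 5**2*(3 - 1*0) = 25*(3 + 0) = 25*3 = 75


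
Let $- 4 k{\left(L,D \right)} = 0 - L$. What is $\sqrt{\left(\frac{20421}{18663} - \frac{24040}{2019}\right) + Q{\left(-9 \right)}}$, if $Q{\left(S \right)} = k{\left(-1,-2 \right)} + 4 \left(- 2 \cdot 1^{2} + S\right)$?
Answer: $\frac{i \sqrt{34746449744816949}}{25120398} \approx 7.4204 i$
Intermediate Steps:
$k{\left(L,D \right)} = \frac{L}{4}$ ($k{\left(L,D \right)} = - \frac{0 - L}{4} = - \frac{\left(-1\right) L}{4} = \frac{L}{4}$)
$Q{\left(S \right)} = - \frac{33}{4} + 4 S$ ($Q{\left(S \right)} = \frac{1}{4} \left(-1\right) + 4 \left(- 2 \cdot 1^{2} + S\right) = - \frac{1}{4} + 4 \left(\left(-2\right) 1 + S\right) = - \frac{1}{4} + 4 \left(-2 + S\right) = - \frac{1}{4} + \left(-8 + 4 S\right) = - \frac{33}{4} + 4 S$)
$\sqrt{\left(\frac{20421}{18663} - \frac{24040}{2019}\right) + Q{\left(-9 \right)}} = \sqrt{\left(\frac{20421}{18663} - \frac{24040}{2019}\right) + \left(- \frac{33}{4} + 4 \left(-9\right)\right)} = \sqrt{\left(20421 \cdot \frac{1}{18663} - \frac{24040}{2019}\right) - \frac{177}{4}} = \sqrt{\left(\frac{6807}{6221} - \frac{24040}{2019}\right) - \frac{177}{4}} = \sqrt{- \frac{135809507}{12560199} - \frac{177}{4}} = \sqrt{- \frac{2766393251}{50240796}} = \frac{i \sqrt{34746449744816949}}{25120398}$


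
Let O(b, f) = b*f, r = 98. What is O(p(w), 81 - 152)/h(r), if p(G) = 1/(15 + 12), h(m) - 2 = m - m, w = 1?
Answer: -71/54 ≈ -1.3148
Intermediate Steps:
h(m) = 2 (h(m) = 2 + (m - m) = 2 + 0 = 2)
p(G) = 1/27
O(p(w), 81 - 152)/h(r) = ((81 - 152)/27)/2 = ((1/27)*(-71))*(½) = -71/27*½ = -71/54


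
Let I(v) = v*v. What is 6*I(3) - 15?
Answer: 39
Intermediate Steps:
I(v) = v²
6*I(3) - 15 = 6*3² - 15 = 6*9 - 15 = 54 - 15 = 39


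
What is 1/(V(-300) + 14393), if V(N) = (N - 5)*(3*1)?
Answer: 1/13478 ≈ 7.4195e-5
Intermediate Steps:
V(N) = -15 + 3*N (V(N) = (-5 + N)*3 = -15 + 3*N)
1/(V(-300) + 14393) = 1/((-15 + 3*(-300)) + 14393) = 1/((-15 - 900) + 14393) = 1/(-915 + 14393) = 1/13478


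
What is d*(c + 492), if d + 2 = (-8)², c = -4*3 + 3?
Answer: 29946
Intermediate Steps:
c = -9 (c = -12 + 3 = -9)
d = 62 (d = -2 + (-8)² = -2 + 64 = 62)
d*(c + 492) = 62*(-9 + 492) = 62*483 = 29946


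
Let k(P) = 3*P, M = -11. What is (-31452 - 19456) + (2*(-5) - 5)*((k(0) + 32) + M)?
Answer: -51223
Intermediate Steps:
(-31452 - 19456) + (2*(-5) - 5)*((k(0) + 32) + M) = (-31452 - 19456) + (2*(-5) - 5)*((3*0 + 32) - 11) = -50908 + (-10 - 5)*((0 + 32) - 11) = -50908 - 15*(32 - 11) = -50908 - 15*21 = -50908 - 315 = -51223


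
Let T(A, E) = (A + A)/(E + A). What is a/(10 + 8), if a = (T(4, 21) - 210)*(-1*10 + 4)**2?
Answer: -10484/25 ≈ -419.36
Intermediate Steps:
T(A, E) = 2*A/(A + E) (T(A, E) = (2*A)/(A + E) = 2*A/(A + E))
a = -188712/25 (a = (2*4/(4 + 21) - 210)*(-1*10 + 4)**2 = (2*4/25 - 210)*(-10 + 4)**2 = (2*4*(1/25) - 210)*(-6)**2 = (8/25 - 210)*36 = -5242/25*36 = -188712/25 ≈ -7548.5)
a/(10 + 8) = -188712/25/(10 + 8) = -188712/25/18 = (1/18)*(-188712/25) = -10484/25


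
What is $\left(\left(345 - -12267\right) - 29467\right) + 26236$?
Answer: $9381$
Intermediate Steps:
$\left(\left(345 - -12267\right) - 29467\right) + 26236 = \left(\left(345 + 12267\right) - 29467\right) + 26236 = \left(12612 - 29467\right) + 26236 = -16855 + 26236 = 9381$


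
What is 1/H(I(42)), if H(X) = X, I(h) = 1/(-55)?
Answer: -55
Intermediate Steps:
I(h) = -1/55
1/H(I(42)) = 1/(-1/55) = -55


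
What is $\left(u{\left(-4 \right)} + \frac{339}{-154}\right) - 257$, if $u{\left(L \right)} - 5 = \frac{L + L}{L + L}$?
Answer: $- \frac{38993}{154} \approx -253.2$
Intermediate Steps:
$u{\left(L \right)} = 6$ ($u{\left(L \right)} = 5 + \frac{L + L}{L + L} = 5 + \frac{2 L}{2 L} = 5 + 2 L \frac{1}{2 L} = 5 + 1 = 6$)
$\left(u{\left(-4 \right)} + \frac{339}{-154}\right) - 257 = \left(6 + \frac{339}{-154}\right) - 257 = \left(6 + 339 \left(- \frac{1}{154}\right)\right) - 257 = \left(6 - \frac{339}{154}\right) - 257 = \frac{585}{154} - 257 = - \frac{38993}{154}$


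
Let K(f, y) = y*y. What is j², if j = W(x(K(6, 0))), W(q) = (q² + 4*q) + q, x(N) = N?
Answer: 0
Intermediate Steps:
K(f, y) = y²
W(q) = q² + 5*q
j = 0 (j = 0²*(5 + 0²) = 0*(5 + 0) = 0*5 = 0)
j² = 0² = 0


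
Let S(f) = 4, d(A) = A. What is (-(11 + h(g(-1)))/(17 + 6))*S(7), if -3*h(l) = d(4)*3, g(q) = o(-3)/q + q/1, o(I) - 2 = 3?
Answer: -28/23 ≈ -1.2174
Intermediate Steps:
o(I) = 5 (o(I) = 2 + 3 = 5)
g(q) = q + 5/q (g(q) = 5/q + q/1 = 5/q + q*1 = 5/q + q = q + 5/q)
h(l) = -4 (h(l) = -4*3/3 = -⅓*12 = -4)
(-(11 + h(g(-1)))/(17 + 6))*S(7) = -(11 - 4)/(17 + 6)*4 = -7/23*4 = -28/23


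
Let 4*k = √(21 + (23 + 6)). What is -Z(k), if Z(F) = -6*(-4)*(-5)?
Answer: 120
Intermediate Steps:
k = 5*√2/4 (k = √(21 + (23 + 6))/4 = √(21 + 29)/4 = √50/4 = (5*√2)/4 = 5*√2/4 ≈ 1.7678)
Z(F) = -120 (Z(F) = 24*(-5) = -120)
-Z(k) = -1*(-120) = 120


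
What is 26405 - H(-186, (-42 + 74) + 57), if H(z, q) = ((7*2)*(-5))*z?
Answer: 13385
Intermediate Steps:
H(z, q) = -70*z (H(z, q) = (14*(-5))*z = -70*z)
26405 - H(-186, (-42 + 74) + 57) = 26405 - (-70)*(-186) = 26405 - 1*13020 = 26405 - 13020 = 13385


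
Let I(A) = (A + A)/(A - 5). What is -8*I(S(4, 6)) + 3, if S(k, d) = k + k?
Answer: -119/3 ≈ -39.667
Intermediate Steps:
S(k, d) = 2*k
I(A) = 2*A/(-5 + A) (I(A) = (2*A)/(-5 + A) = 2*A/(-5 + A))
-8*I(S(4, 6)) + 3 = -16*2*4/(-5 + 2*4) + 3 = -16*8/(-5 + 8) + 3 = -16*8/3 + 3 = -8*16/3 + 3 = -128/3 + 3 = -119/3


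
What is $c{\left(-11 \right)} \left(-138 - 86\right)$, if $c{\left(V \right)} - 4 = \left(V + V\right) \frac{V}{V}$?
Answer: $4032$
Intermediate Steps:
$c{\left(V \right)} = 4 + 2 V$ ($c{\left(V \right)} = 4 + \left(V + V\right) \frac{V}{V} = 4 + 2 V 1 = 4 + 2 V$)
$c{\left(-11 \right)} \left(-138 - 86\right) = \left(4 + 2 \left(-11\right)\right) \left(-138 - 86\right) = \left(4 - 22\right) \left(-224\right) = \left(-18\right) \left(-224\right) = 4032$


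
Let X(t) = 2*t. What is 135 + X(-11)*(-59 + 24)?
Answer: 905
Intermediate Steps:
135 + X(-11)*(-59 + 24) = 135 + (2*(-11))*(-59 + 24) = 135 - 22*(-35) = 135 + 770 = 905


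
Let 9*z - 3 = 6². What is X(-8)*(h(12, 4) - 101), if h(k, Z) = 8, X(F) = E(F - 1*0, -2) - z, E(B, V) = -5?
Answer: 868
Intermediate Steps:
z = 13/3 (z = ⅓ + (⅑)*6² = ⅓ + (⅑)*36 = ⅓ + 4 = 13/3 ≈ 4.3333)
X(F) = -28/3 (X(F) = -5 - 1*13/3 = -5 - 13/3 = -28/3)
X(-8)*(h(12, 4) - 101) = -28*(8 - 101)/3 = -28/3*(-93) = 868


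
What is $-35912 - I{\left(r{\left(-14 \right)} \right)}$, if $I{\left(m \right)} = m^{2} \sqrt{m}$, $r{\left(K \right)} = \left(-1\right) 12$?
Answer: $-35912 - 288 i \sqrt{3} \approx -35912.0 - 498.83 i$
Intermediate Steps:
$r{\left(K \right)} = -12$
$I{\left(m \right)} = m^{\frac{5}{2}}$
$-35912 - I{\left(r{\left(-14 \right)} \right)} = -35912 - \left(-12\right)^{\frac{5}{2}} = -35912 - 288 i \sqrt{3}$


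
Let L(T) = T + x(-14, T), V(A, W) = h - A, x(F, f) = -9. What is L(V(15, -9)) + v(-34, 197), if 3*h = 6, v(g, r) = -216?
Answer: -238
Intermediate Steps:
h = 2 (h = (⅓)*6 = 2)
V(A, W) = 2 - A
L(T) = -9 + T (L(T) = T - 9 = -9 + T)
L(V(15, -9)) + v(-34, 197) = (-9 + (2 - 1*15)) - 216 = (-9 + (2 - 15)) - 216 = (-9 - 13) - 216 = -22 - 216 = -238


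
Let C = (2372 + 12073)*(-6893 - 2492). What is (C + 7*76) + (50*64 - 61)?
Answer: -135562654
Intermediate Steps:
C = -135566325 (C = 14445*(-9385) = -135566325)
(C + 7*76) + (50*64 - 61) = (-135566325 + 7*76) + (50*64 - 61) = (-135566325 + 532) + (3200 - 61) = -135565793 + 3139 = -135562654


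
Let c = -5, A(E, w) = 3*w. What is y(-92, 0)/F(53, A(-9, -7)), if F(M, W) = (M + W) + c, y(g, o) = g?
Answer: -92/27 ≈ -3.4074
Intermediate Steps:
F(M, W) = -5 + M + W (F(M, W) = (M + W) - 5 = -5 + M + W)
y(-92, 0)/F(53, A(-9, -7)) = -92/(-5 + 53 + 3*(-7)) = -92/(-5 + 53 - 21) = -92/27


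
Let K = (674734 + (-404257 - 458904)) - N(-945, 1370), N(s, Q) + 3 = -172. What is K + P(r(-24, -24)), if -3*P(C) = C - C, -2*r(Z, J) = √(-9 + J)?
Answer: -188252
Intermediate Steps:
N(s, Q) = -175 (N(s, Q) = -3 - 172 = -175)
r(Z, J) = -√(-9 + J)/2
P(C) = 0 (P(C) = -(C - C)/3 = -⅓*0 = 0)
K = -188252 (K = (674734 + (-404257 - 458904)) - 1*(-175) = (674734 - 863161) + 175 = -188427 + 175 = -188252)
K + P(r(-24, -24)) = -188252 + 0 = -188252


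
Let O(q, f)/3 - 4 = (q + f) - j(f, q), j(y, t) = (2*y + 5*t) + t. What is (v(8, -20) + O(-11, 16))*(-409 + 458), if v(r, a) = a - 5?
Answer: 5096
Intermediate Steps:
v(r, a) = -5 + a
j(y, t) = 2*y + 6*t
O(q, f) = 12 - 15*q - 3*f (O(q, f) = 12 + 3*((q + f) - (2*f + 6*q)) = 12 + 3*((f + q) + (-6*q - 2*f)) = 12 + 3*(-f - 5*q) = 12 + (-15*q - 3*f) = 12 - 15*q - 3*f)
(v(8, -20) + O(-11, 16))*(-409 + 458) = ((-5 - 20) + (12 - 15*(-11) - 3*16))*(-409 + 458) = (-25 + (12 + 165 - 48))*49 = (-25 + 129)*49 = 104*49 = 5096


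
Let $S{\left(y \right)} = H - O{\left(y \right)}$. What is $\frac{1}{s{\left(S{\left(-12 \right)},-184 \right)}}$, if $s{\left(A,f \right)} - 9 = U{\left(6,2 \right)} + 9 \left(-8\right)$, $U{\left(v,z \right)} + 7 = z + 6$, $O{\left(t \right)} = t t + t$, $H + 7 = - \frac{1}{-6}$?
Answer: $- \frac{1}{62} \approx -0.016129$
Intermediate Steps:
$H = - \frac{41}{6}$ ($H = -7 - \frac{1}{-6} = -7 - - \frac{1}{6} = -7 + \frac{1}{6} = - \frac{41}{6} \approx -6.8333$)
$O{\left(t \right)} = t + t^{2}$ ($O{\left(t \right)} = t^{2} + t = t + t^{2}$)
$S{\left(y \right)} = - \frac{41}{6} - y \left(1 + y\right)$
$U{\left(v,z \right)} = -1 + z$ ($U{\left(v,z \right)} = -7 + \left(z + 6\right) = -7 + \left(6 + z\right) = -1 + z$)
$s{\left(A,f \right)} = -62$ ($s{\left(A,f \right)} = 9 + \left(\left(-1 + 2\right) + 9 \left(-8\right)\right) = 9 + \left(1 - 72\right) = 9 - 71 = -62$)
$\frac{1}{s{\left(S{\left(-12 \right)},-184 \right)}} = \frac{1}{-62} = - \frac{1}{62}$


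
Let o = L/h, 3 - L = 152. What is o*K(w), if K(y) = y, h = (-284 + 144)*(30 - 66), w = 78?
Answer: -1937/840 ≈ -2.3060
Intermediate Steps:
L = -149 (L = 3 - 1*152 = 3 - 152 = -149)
h = 5040 (h = -140*(-36) = 5040)
o = -149/5040 ≈ -0.029563
o*K(w) = -149/5040*78 = -1937/840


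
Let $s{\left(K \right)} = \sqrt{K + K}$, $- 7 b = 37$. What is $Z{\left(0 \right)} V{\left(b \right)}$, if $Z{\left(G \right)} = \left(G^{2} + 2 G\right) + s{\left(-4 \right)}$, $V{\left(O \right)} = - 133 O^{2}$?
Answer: $- \frac{52022 i \sqrt{2}}{7} \approx - 10510.0 i$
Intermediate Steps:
$b = - \frac{37}{7}$ ($b = \left(- \frac{1}{7}\right) 37 = - \frac{37}{7} \approx -5.2857$)
$s{\left(K \right)} = \sqrt{2} \sqrt{K}$ ($s{\left(K \right)} = \sqrt{2 K} = \sqrt{2} \sqrt{K}$)
$Z{\left(G \right)} = G^{2} + 2 G + 2 i \sqrt{2}$ ($Z{\left(G \right)} = \left(G^{2} + 2 G\right) + \sqrt{2} \sqrt{-4} = \left(G^{2} + 2 G\right) + \sqrt{2} \cdot 2 i = \left(G^{2} + 2 G\right) + 2 i \sqrt{2} = G^{2} + 2 G + 2 i \sqrt{2}$)
$Z{\left(0 \right)} V{\left(b \right)} = \left(0^{2} + 2 \cdot 0 + 2 i \sqrt{2}\right) \left(- 133 \left(- \frac{37}{7}\right)^{2}\right) = \left(0 + 0 + 2 i \sqrt{2}\right) \left(\left(-133\right) \frac{1369}{49}\right) = 2 i \sqrt{2} \left(- \frac{26011}{7}\right) = - \frac{52022 i \sqrt{2}}{7}$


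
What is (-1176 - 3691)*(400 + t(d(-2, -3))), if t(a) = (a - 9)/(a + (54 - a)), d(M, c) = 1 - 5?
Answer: -105063929/54 ≈ -1.9456e+6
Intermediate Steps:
d(M, c) = -4
t(a) = -1/6 + a/54 (t(a) = (-9 + a)/54 = (-9 + a)*(1/54) = -1/6 + a/54)
(-1176 - 3691)*(400 + t(d(-2, -3))) = (-1176 - 3691)*(400 + (-1/6 + (1/54)*(-4))) = -4867*(400 + (-1/6 - 2/27)) = -4867*(400 - 13/54) = -4867*21587/54 = -105063929/54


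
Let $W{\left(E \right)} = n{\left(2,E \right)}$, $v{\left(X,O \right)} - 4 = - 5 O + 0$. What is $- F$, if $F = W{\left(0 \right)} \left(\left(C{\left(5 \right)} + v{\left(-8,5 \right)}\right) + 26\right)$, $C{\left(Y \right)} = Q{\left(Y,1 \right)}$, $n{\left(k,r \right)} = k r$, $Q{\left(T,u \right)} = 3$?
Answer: $0$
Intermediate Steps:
$C{\left(Y \right)} = 3$
$v{\left(X,O \right)} = 4 - 5 O$ ($v{\left(X,O \right)} = 4 + \left(- 5 O + 0\right) = 4 - 5 O$)
$W{\left(E \right)} = 2 E$
$F = 0$ ($F = 2 \cdot 0 \left(\left(3 + \left(4 - 25\right)\right) + 26\right) = 0 \left(\left(3 + \left(4 - 25\right)\right) + 26\right) = 0 \left(\left(3 - 21\right) + 26\right) = 0 \left(-18 + 26\right) = 0 \cdot 8 = 0$)
$- F = \left(-1\right) 0 = 0$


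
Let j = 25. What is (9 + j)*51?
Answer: 1734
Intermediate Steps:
(9 + j)*51 = (9 + 25)*51 = 34*51 = 1734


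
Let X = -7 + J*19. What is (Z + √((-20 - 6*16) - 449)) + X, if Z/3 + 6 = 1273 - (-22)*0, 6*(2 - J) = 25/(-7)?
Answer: 161419/42 + I*√565 ≈ 3843.3 + 23.77*I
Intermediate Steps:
J = 109/42 (J = 2 - 25/(6*(-7)) = 2 - 25*(-1)/(6*7) = 2 - ⅙*(-25/7) = 2 + 25/42 = 109/42 ≈ 2.5952)
X = 1777/42 (X = -7 + (109/42)*19 = -7 + 2071/42 = 1777/42 ≈ 42.310)
Z = 3801 (Z = -18 + 3*(1273 - (-22)*0) = -18 + 3*(1273 - 1*0) = -18 + 3*(1273 + 0) = -18 + 3*1273 = -18 + 3819 = 3801)
(Z + √((-20 - 6*16) - 449)) + X = (3801 + √((-20 - 6*16) - 449)) + 1777/42 = (3801 + √((-20 - 96) - 449)) + 1777/42 = (3801 + √(-116 - 449)) + 1777/42 = (3801 + √(-565)) + 1777/42 = (3801 + I*√565) + 1777/42 = 161419/42 + I*√565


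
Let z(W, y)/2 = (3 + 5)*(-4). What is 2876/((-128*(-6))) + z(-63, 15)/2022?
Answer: 80085/21568 ≈ 3.7131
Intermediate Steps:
z(W, y) = -64 (z(W, y) = 2*((3 + 5)*(-4)) = 2*(8*(-4)) = 2*(-32) = -64)
2876/((-128*(-6))) + z(-63, 15)/2022 = 2876/((-128*(-6))) - 64/2022 = 2876/768 - 64*1/2022 = 2876*(1/768) - 32/1011 = 719/192 - 32/1011 = 80085/21568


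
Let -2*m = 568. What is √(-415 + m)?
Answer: I*√699 ≈ 26.439*I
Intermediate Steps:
m = -284 (m = -½*568 = -284)
√(-415 + m) = √(-415 - 284) = √(-699) = I*√699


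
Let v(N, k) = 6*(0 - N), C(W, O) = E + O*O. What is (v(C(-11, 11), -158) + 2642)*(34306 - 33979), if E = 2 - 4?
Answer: 630456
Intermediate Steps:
E = -2
C(W, O) = -2 + O² (C(W, O) = -2 + O*O = -2 + O²)
v(N, k) = -6*N (v(N, k) = 6*(-N) = -6*N)
(v(C(-11, 11), -158) + 2642)*(34306 - 33979) = (-6*(-2 + 11²) + 2642)*(34306 - 33979) = (-6*(-2 + 121) + 2642)*327 = (-6*119 + 2642)*327 = (-714 + 2642)*327 = 1928*327 = 630456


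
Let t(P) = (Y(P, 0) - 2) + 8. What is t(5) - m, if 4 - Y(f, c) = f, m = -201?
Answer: 206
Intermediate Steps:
Y(f, c) = 4 - f
t(P) = 10 - P (t(P) = ((4 - P) - 2) + 8 = (2 - P) + 8 = 10 - P)
t(5) - m = (10 - 1*5) - 1*(-201) = (10 - 5) + 201 = 5 + 201 = 206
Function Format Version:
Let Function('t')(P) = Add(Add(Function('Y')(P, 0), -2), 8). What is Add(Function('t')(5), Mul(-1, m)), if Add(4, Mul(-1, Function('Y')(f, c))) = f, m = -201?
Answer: 206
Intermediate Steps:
Function('Y')(f, c) = Add(4, Mul(-1, f))
Function('t')(P) = Add(10, Mul(-1, P)) (Function('t')(P) = Add(Add(Add(4, Mul(-1, P)), -2), 8) = Add(Add(2, Mul(-1, P)), 8) = Add(10, Mul(-1, P)))
Add(Function('t')(5), Mul(-1, m)) = Add(Add(10, Mul(-1, 5)), Mul(-1, -201)) = Add(Add(10, -5), 201) = Add(5, 201) = 206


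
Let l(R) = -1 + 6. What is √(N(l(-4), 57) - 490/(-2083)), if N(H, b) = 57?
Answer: √248337343/2083 ≈ 7.5654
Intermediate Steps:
l(R) = 5
√(N(l(-4), 57) - 490/(-2083)) = √(57 - 490/(-2083)) = √(57 - 490*(-1/2083)) = √(57 + 490/2083) = √(119221/2083) = √248337343/2083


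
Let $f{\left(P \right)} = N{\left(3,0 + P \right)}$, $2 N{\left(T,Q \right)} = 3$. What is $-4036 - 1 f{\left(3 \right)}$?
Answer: $- \frac{8075}{2} \approx -4037.5$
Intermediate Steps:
$N{\left(T,Q \right)} = \frac{3}{2}$ ($N{\left(T,Q \right)} = \frac{1}{2} \cdot 3 = \frac{3}{2}$)
$f{\left(P \right)} = \frac{3}{2}$
$-4036 - 1 f{\left(3 \right)} = -4036 - 1 \cdot \frac{3}{2} = -4036 - \frac{3}{2} = - \frac{8075}{2}$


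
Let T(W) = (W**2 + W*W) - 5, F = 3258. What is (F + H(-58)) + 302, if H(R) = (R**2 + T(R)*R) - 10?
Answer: -383020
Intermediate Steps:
T(W) = -5 + 2*W**2 (T(W) = (W**2 + W**2) - 5 = 2*W**2 - 5 = -5 + 2*W**2)
H(R) = -10 + R**2 + R*(-5 + 2*R**2) (H(R) = (R**2 + (-5 + 2*R**2)*R) - 10 = (R**2 + R*(-5 + 2*R**2)) - 10 = -10 + R**2 + R*(-5 + 2*R**2))
(F + H(-58)) + 302 = (3258 + (-10 + (-58)**2 - 58*(-5 + 2*(-58)**2))) + 302 = (3258 + (-10 + 3364 - 58*(-5 + 2*3364))) + 302 = (3258 + (-10 + 3364 - 58*(-5 + 6728))) + 302 = (3258 + (-10 + 3364 - 58*6723)) + 302 = (3258 + (-10 + 3364 - 389934)) + 302 = (3258 - 386580) + 302 = -383322 + 302 = -383020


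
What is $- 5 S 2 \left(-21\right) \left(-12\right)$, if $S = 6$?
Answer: $-15120$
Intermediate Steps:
$- 5 S 2 \left(-21\right) \left(-12\right) = \left(-5\right) 6 \cdot 2 \left(-21\right) \left(-12\right) = \left(-30\right) 2 \left(-21\right) \left(-12\right) = \left(-60\right) \left(-21\right) \left(-12\right) = 1260 \left(-12\right) = -15120$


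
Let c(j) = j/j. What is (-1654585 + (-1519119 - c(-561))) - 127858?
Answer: -3301563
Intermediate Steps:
c(j) = 1
(-1654585 + (-1519119 - c(-561))) - 127858 = (-1654585 + (-1519119 - 1*1)) - 127858 = (-1654585 + (-1519119 - 1)) - 127858 = (-1654585 - 1519120) - 127858 = -3173705 - 127858 = -3301563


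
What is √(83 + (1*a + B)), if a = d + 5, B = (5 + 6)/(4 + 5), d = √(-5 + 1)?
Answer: √(803 + 18*I)/3 ≈ 9.4464 + 0.10586*I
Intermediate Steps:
d = 2*I (d = √(-4) = 2*I ≈ 2.0*I)
B = 11/9 ≈ 1.2222
a = 5 + 2*I (a = 2*I + 5 = 5 + 2*I ≈ 5.0 + 2.0*I)
√(83 + (1*a + B)) = √(83 + (1*(5 + 2*I) + 11/9)) = √(83 + ((5 + 2*I) + 11/9)) = √(83 + (56/9 + 2*I)) = √(803/9 + 2*I)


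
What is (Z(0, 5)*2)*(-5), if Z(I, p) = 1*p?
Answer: -50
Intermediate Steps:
Z(I, p) = p
(Z(0, 5)*2)*(-5) = (5*2)*(-5) = 10*(-5) = -50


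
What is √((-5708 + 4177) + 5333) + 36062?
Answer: 36062 + √3802 ≈ 36124.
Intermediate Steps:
√((-5708 + 4177) + 5333) + 36062 = √(-1531 + 5333) + 36062 = √3802 + 36062 = 36062 + √3802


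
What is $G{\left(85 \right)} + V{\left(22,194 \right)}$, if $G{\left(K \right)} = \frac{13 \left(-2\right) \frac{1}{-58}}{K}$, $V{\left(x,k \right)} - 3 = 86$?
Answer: $\frac{219398}{2465} \approx 89.005$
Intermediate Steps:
$V{\left(x,k \right)} = 89$ ($V{\left(x,k \right)} = 3 + 86 = 89$)
$G{\left(K \right)} = \frac{13}{29 K}$ ($G{\left(K \right)} = \frac{\left(-26\right) \left(- \frac{1}{58}\right)}{K} = \frac{13}{29 K}$)
$G{\left(85 \right)} + V{\left(22,194 \right)} = \frac{13}{29 \cdot 85} + 89 = \frac{13}{29} \cdot \frac{1}{85} + 89 = \frac{13}{2465} + 89 = \frac{219398}{2465}$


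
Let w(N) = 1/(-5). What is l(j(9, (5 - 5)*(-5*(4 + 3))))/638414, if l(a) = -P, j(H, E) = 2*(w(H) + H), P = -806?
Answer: 13/10297 ≈ 0.0012625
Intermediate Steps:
w(N) = -⅕
j(H, E) = -⅖ + 2*H (j(H, E) = 2*(-⅕ + H) = -⅖ + 2*H)
l(a) = 806 (l(a) = -1*(-806) = 806)
l(j(9, (5 - 5)*(-5*(4 + 3))))/638414 = 806/638414 = 806*(1/638414) = 13/10297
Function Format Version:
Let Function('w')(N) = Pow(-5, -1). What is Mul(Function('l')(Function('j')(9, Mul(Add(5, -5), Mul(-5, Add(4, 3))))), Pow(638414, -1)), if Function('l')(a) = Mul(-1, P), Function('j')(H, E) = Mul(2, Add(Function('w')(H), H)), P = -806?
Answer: Rational(13, 10297) ≈ 0.0012625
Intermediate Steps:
Function('w')(N) = Rational(-1, 5)
Function('j')(H, E) = Add(Rational(-2, 5), Mul(2, H)) (Function('j')(H, E) = Mul(2, Add(Rational(-1, 5), H)) = Add(Rational(-2, 5), Mul(2, H)))
Function('l')(a) = 806 (Function('l')(a) = Mul(-1, -806) = 806)
Mul(Function('l')(Function('j')(9, Mul(Add(5, -5), Mul(-5, Add(4, 3))))), Pow(638414, -1)) = Mul(806, Pow(638414, -1)) = Mul(806, Rational(1, 638414)) = Rational(13, 10297)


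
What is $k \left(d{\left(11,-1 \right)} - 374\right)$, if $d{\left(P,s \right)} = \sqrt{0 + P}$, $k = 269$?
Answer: $-100606 + 269 \sqrt{11} \approx -99714.0$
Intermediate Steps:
$d{\left(P,s \right)} = \sqrt{P}$
$k \left(d{\left(11,-1 \right)} - 374\right) = 269 \left(\sqrt{11} - 374\right) = 269 \left(-374 + \sqrt{11}\right) = -100606 + 269 \sqrt{11}$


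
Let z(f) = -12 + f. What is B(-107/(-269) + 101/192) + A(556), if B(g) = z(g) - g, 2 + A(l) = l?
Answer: 542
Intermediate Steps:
A(l) = -2 + l
B(g) = -12 (B(g) = (-12 + g) - g = -12)
B(-107/(-269) + 101/192) + A(556) = -12 + (-2 + 556) = -12 + 554 = 542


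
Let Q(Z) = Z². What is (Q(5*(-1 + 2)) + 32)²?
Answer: 3249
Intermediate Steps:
(Q(5*(-1 + 2)) + 32)² = ((5*(-1 + 2))² + 32)² = ((5*1)² + 32)² = (5² + 32)² = (25 + 32)² = 57² = 3249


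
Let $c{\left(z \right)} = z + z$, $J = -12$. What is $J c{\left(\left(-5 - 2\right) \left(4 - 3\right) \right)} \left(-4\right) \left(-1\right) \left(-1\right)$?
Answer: $-672$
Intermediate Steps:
$c{\left(z \right)} = 2 z$
$J c{\left(\left(-5 - 2\right) \left(4 - 3\right) \right)} \left(-4\right) \left(-1\right) \left(-1\right) = - 12 \cdot 2 \left(-5 - 2\right) \left(4 - 3\right) \left(-4\right) \left(-1\right) \left(-1\right) = - 12 \cdot 2 \left(\left(-7\right) 1\right) 4 \left(-1\right) = - 12 \cdot 2 \left(-7\right) \left(-4\right) = \left(-12\right) \left(-14\right) \left(-4\right) = 168 \left(-4\right) = -672$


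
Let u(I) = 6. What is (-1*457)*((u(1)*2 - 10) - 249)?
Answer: 112879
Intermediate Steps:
(-1*457)*((u(1)*2 - 10) - 249) = (-1*457)*((6*2 - 10) - 249) = -457*((12 - 10) - 249) = -457*(2 - 249) = -457*(-247) = 112879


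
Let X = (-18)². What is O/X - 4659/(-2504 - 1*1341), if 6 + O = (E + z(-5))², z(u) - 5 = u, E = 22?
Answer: 1673713/622890 ≈ 2.6870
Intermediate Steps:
z(u) = 5 + u
X = 324
O = 478 (O = -6 + (22 + (5 - 5))² = -6 + (22 + 0)² = -6 + 22² = -6 + 484 = 478)
O/X - 4659/(-2504 - 1*1341) = 478/324 - 4659/(-2504 - 1*1341) = 478*(1/324) - 4659/(-2504 - 1341) = 239/162 - 4659/(-3845) = 239/162 - 4659*(-1/3845) = 239/162 + 4659/3845 = 1673713/622890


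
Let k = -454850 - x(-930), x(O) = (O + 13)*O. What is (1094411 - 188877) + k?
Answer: -402126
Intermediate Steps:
x(O) = O*(13 + O) (x(O) = (13 + O)*O = O*(13 + O))
k = -1307660 (k = -454850 - (-930)*(13 - 930) = -454850 - (-930)*(-917) = -454850 - 1*852810 = -454850 - 852810 = -1307660)
(1094411 - 188877) + k = (1094411 - 188877) - 1307660 = 905534 - 1307660 = -402126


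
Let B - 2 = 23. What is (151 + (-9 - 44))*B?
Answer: 2450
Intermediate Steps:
B = 25 (B = 2 + 23 = 25)
(151 + (-9 - 44))*B = (151 + (-9 - 44))*25 = (151 - 53)*25 = 98*25 = 2450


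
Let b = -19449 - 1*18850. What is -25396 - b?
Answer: 12903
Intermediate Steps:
b = -38299 (b = -19449 - 18850 = -38299)
-25396 - b = -25396 - 1*(-38299) = -25396 + 38299 = 12903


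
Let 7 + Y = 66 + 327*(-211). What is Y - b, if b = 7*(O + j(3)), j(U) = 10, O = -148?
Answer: -67972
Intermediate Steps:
b = -966 (b = 7*(-148 + 10) = 7*(-138) = -966)
Y = -68938 (Y = -7 + (66 + 327*(-211)) = -7 + (66 - 68997) = -7 - 68931 = -68938)
Y - b = -68938 - 1*(-966) = -68938 + 966 = -67972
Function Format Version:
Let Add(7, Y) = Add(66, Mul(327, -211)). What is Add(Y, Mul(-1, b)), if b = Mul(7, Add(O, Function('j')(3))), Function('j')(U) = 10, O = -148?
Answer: -67972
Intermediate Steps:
b = -966 (b = Mul(7, Add(-148, 10)) = Mul(7, -138) = -966)
Y = -68938 (Y = Add(-7, Add(66, Mul(327, -211))) = Add(-7, Add(66, -68997)) = Add(-7, -68931) = -68938)
Add(Y, Mul(-1, b)) = Add(-68938, Mul(-1, -966)) = Add(-68938, 966) = -67972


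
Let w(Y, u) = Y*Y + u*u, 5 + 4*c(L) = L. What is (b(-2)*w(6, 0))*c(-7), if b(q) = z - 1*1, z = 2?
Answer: -108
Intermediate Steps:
c(L) = -5/4 + L/4
b(q) = 1 (b(q) = 2 - 1*1 = 2 - 1 = 1)
w(Y, u) = Y² + u²
(b(-2)*w(6, 0))*c(-7) = (1*(6² + 0²))*(-5/4 + (¼)*(-7)) = (1*(36 + 0))*(-5/4 - 7/4) = (1*36)*(-3) = 36*(-3) = -108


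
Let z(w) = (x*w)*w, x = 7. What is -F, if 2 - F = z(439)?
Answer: 1349045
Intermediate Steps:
z(w) = 7*w**2 (z(w) = (7*w)*w = 7*w**2)
F = -1349045 (F = 2 - 7*439**2 = 2 - 7*192721 = 2 - 1*1349047 = 2 - 1349047 = -1349045)
-F = -1*(-1349045) = 1349045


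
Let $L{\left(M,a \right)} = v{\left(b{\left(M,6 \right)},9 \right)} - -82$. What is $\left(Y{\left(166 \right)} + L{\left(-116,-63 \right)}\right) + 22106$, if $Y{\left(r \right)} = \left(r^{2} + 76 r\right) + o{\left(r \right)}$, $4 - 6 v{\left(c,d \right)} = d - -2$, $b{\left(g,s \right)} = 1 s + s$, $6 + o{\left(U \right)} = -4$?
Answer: $\frac{374093}{6} \approx 62349.0$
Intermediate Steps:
$o{\left(U \right)} = -10$ ($o{\left(U \right)} = -6 - 4 = -10$)
$b{\left(g,s \right)} = 2 s$ ($b{\left(g,s \right)} = s + s = 2 s$)
$v{\left(c,d \right)} = \frac{1}{3} - \frac{d}{6}$ ($v{\left(c,d \right)} = \frac{2}{3} - \frac{d - -2}{6} = \frac{2}{3} - \frac{d + 2}{6} = \frac{2}{3} - \frac{2 + d}{6} = \frac{2}{3} - \left(\frac{1}{3} + \frac{d}{6}\right) = \frac{1}{3} - \frac{d}{6}$)
$Y{\left(r \right)} = -10 + r^{2} + 76 r$ ($Y{\left(r \right)} = \left(r^{2} + 76 r\right) - 10 = -10 + r^{2} + 76 r$)
$L{\left(M,a \right)} = \frac{485}{6}$ ($L{\left(M,a \right)} = \left(\frac{1}{3} - \frac{3}{2}\right) - -82 = \left(\frac{1}{3} - \frac{3}{2}\right) + 82 = - \frac{7}{6} + 82 = \frac{485}{6}$)
$\left(Y{\left(166 \right)} + L{\left(-116,-63 \right)}\right) + 22106 = \left(\left(-10 + 166^{2} + 76 \cdot 166\right) + \frac{485}{6}\right) + 22106 = \left(\left(-10 + 27556 + 12616\right) + \frac{485}{6}\right) + 22106 = \left(40162 + \frac{485}{6}\right) + 22106 = \frac{241457}{6} + 22106 = \frac{374093}{6}$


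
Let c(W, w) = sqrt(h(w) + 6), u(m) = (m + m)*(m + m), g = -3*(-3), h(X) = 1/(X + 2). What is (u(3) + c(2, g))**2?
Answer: (396 + sqrt(737))**2/121 ≈ 1479.8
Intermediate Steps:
h(X) = 1/(2 + X)
g = 9
u(m) = 4*m**2 (u(m) = (2*m)*(2*m) = 4*m**2)
c(W, w) = sqrt(6 + 1/(2 + w)) (c(W, w) = sqrt(1/(2 + w) + 6) = sqrt(6 + 1/(2 + w)))
(u(3) + c(2, g))**2 = (4*3**2 + sqrt((13 + 6*9)/(2 + 9)))**2 = (4*9 + sqrt((13 + 54)/11))**2 = (36 + sqrt((1/11)*67))**2 = (36 + sqrt(67/11))**2 = (36 + sqrt(737)/11)**2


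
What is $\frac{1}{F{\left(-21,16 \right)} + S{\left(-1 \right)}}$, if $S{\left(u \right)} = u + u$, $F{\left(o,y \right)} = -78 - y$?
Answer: $- \frac{1}{96} \approx -0.010417$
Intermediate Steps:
$S{\left(u \right)} = 2 u$
$\frac{1}{F{\left(-21,16 \right)} + S{\left(-1 \right)}} = \frac{1}{\left(-78 - 16\right) + 2 \left(-1\right)} = \frac{1}{\left(-78 - 16\right) - 2} = \frac{1}{-94 - 2} = \frac{1}{-96} = - \frac{1}{96}$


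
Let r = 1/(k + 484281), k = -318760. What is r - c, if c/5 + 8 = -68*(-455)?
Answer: -25599477859/165521 ≈ -1.5466e+5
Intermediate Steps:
r = 1/165521 (r = 1/(-318760 + 484281) = 1/165521 ≈ 6.0415e-6)
c = 154660 (c = -40 + 5*(-68*(-455)) = -40 + 5*30940 = -40 + 154700 = 154660)
r - c = 1/165521 - 1*154660 = 1/165521 - 154660 = -25599477859/165521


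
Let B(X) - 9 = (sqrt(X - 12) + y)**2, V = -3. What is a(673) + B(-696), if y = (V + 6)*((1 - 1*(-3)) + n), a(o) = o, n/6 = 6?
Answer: 14374 + 480*I*sqrt(177) ≈ 14374.0 + 6386.0*I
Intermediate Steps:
n = 36 (n = 6*6 = 36)
y = 120 (y = (-3 + 6)*((1 - 1*(-3)) + 36) = 3*((1 + 3) + 36) = 3*(4 + 36) = 3*40 = 120)
B(X) = 9 + (120 + sqrt(-12 + X))**2 (B(X) = 9 + (sqrt(X - 12) + 120)**2 = 9 + (sqrt(-12 + X) + 120)**2 = 9 + (120 + sqrt(-12 + X))**2)
a(673) + B(-696) = 673 + (9 + (120 + sqrt(-12 - 696))**2) = 673 + (9 + (120 + sqrt(-708))**2) = 673 + (9 + (120 + 2*I*sqrt(177))**2) = 682 + (120 + 2*I*sqrt(177))**2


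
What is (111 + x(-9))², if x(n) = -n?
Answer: 14400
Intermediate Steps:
(111 + x(-9))² = (111 - 1*(-9))² = (111 + 9)² = 120² = 14400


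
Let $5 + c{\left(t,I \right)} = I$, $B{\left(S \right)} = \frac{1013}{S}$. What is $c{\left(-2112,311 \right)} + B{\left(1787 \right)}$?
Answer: $\frac{547835}{1787} \approx 306.57$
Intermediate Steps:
$c{\left(t,I \right)} = -5 + I$
$c{\left(-2112,311 \right)} + B{\left(1787 \right)} = \left(-5 + 311\right) + \frac{1013}{1787} = 306 + 1013 \cdot \frac{1}{1787} = 306 + \frac{1013}{1787} = \frac{547835}{1787}$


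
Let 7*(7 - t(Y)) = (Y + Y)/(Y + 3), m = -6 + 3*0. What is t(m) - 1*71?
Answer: -452/7 ≈ -64.571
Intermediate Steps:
m = -6 (m = -6 + 0 = -6)
t(Y) = 7 - 2*Y/(7*(3 + Y)) (t(Y) = 7 - (Y + Y)/(7*(Y + 3)) = 7 - 2*Y/(7*(3 + Y)))
t(m) - 1*71 = (147 + 47*(-6))/(7*(3 - 6)) - 1*71 = (⅐)*(147 - 282)/(-3) - 71 = (⅐)*(-⅓)*(-135) - 71 = 45/7 - 71 = -452/7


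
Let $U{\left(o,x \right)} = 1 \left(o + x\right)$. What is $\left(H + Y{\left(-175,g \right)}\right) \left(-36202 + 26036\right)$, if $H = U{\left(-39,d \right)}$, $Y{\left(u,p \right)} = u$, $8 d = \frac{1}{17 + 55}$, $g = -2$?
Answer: $\frac{626545829}{288} \approx 2.1755 \cdot 10^{6}$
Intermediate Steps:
$d = \frac{1}{576}$ ($d = \frac{1}{8 \left(17 + 55\right)} = \frac{1}{8 \cdot 72} = \frac{1}{8} \cdot \frac{1}{72} = \frac{1}{576} \approx 0.0017361$)
$U{\left(o,x \right)} = o + x$
$H = - \frac{22463}{576}$ ($H = -39 + \frac{1}{576} = - \frac{22463}{576} \approx -38.998$)
$\left(H + Y{\left(-175,g \right)}\right) \left(-36202 + 26036\right) = \left(- \frac{22463}{576} - 175\right) \left(-36202 + 26036\right) = \left(- \frac{123263}{576}\right) \left(-10166\right) = \frac{626545829}{288}$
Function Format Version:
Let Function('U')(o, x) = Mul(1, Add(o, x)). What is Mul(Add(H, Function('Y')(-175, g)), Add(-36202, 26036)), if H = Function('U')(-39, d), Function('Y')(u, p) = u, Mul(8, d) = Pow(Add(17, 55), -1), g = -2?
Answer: Rational(626545829, 288) ≈ 2.1755e+6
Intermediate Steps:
d = Rational(1, 576) (d = Mul(Rational(1, 8), Pow(Add(17, 55), -1)) = Mul(Rational(1, 8), Pow(72, -1)) = Mul(Rational(1, 8), Rational(1, 72)) = Rational(1, 576) ≈ 0.0017361)
Function('U')(o, x) = Add(o, x)
H = Rational(-22463, 576) (H = Add(-39, Rational(1, 576)) = Rational(-22463, 576) ≈ -38.998)
Mul(Add(H, Function('Y')(-175, g)), Add(-36202, 26036)) = Mul(Add(Rational(-22463, 576), -175), Add(-36202, 26036)) = Mul(Rational(-123263, 576), -10166) = Rational(626545829, 288)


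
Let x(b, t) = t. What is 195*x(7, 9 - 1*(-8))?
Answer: 3315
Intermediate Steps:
195*x(7, 9 - 1*(-8)) = 195*(9 - 1*(-8)) = 195*(9 + 8) = 195*17 = 3315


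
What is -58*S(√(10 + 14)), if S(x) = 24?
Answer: -1392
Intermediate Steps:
-58*S(√(10 + 14)) = -58*24 = -1392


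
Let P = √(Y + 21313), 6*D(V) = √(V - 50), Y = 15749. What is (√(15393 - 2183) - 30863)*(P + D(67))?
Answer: -(30863 - √13210)*(√17 + 18*√4118)/6 ≈ -5.9406e+6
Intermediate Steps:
D(V) = √(-50 + V)/6 (D(V) = √(V - 50)/6 = √(-50 + V)/6)
P = 3*√4118 (P = √(15749 + 21313) = √37062 = 3*√4118 ≈ 192.51)
(√(15393 - 2183) - 30863)*(P + D(67)) = (√(15393 - 2183) - 30863)*(3*√4118 + √(-50 + 67)/6) = (√13210 - 30863)*(3*√4118 + √17/6) = (-30863 + √13210)*(3*√4118 + √17/6)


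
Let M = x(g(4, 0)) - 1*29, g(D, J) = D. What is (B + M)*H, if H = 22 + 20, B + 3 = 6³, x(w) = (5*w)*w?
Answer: 11088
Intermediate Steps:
x(w) = 5*w²
B = 213 (B = -3 + 6³ = -3 + 216 = 213)
H = 42
M = 51 (M = 5*4² - 1*29 = 5*16 - 29 = 80 - 29 = 51)
(B + M)*H = (213 + 51)*42 = 264*42 = 11088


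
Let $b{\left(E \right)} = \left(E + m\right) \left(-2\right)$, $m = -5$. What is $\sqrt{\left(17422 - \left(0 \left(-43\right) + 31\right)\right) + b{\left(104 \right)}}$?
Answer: $\sqrt{17193} \approx 131.12$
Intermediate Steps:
$b{\left(E \right)} = 10 - 2 E$ ($b{\left(E \right)} = \left(E - 5\right) \left(-2\right) = \left(-5 + E\right) \left(-2\right) = 10 - 2 E$)
$\sqrt{\left(17422 - \left(0 \left(-43\right) + 31\right)\right) + b{\left(104 \right)}} = \sqrt{\left(17422 - \left(0 \left(-43\right) + 31\right)\right) + \left(10 - 208\right)} = \sqrt{\left(17422 - \left(0 + 31\right)\right) + \left(10 - 208\right)} = \sqrt{\left(17422 - 31\right) - 198} = \sqrt{17391 - 198} = \sqrt{17193}$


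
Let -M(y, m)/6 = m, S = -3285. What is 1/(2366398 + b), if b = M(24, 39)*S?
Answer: 1/3135088 ≈ 3.1897e-7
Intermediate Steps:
M(y, m) = -6*m
b = 768690 (b = -6*39*(-3285) = -234*(-3285) = 768690)
1/(2366398 + b) = 1/(2366398 + 768690) = 1/3135088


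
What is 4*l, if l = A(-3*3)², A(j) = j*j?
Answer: 26244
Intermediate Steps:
A(j) = j²
l = 6561 (l = ((-3*3)²)² = ((-9)²)² = 81² = 6561)
4*l = 4*6561 = 26244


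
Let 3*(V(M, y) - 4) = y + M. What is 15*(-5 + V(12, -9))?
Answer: 0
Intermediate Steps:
V(M, y) = 4 + M/3 + y/3 (V(M, y) = 4 + (y + M)/3 = 4 + (M + y)/3 = 4 + (M/3 + y/3) = 4 + M/3 + y/3)
15*(-5 + V(12, -9)) = 15*(-5 + (4 + (⅓)*12 + (⅓)*(-9))) = 15*(-5 + (4 + 4 - 3)) = 15*(-5 + 5) = 15*0 = 0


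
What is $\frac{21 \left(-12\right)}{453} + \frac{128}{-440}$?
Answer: $- \frac{7036}{8305} \approx -0.8472$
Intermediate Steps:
$\frac{21 \left(-12\right)}{453} + \frac{128}{-440} = \left(-252\right) \frac{1}{453} + 128 \left(- \frac{1}{440}\right) = - \frac{84}{151} - \frac{16}{55} = - \frac{7036}{8305}$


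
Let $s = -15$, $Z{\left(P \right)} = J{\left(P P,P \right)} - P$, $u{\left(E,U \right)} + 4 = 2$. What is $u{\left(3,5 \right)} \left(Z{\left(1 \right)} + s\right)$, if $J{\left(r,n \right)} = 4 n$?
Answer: $24$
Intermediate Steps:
$u{\left(E,U \right)} = -2$ ($u{\left(E,U \right)} = -4 + 2 = -2$)
$Z{\left(P \right)} = 3 P$ ($Z{\left(P \right)} = 4 P - P = 3 P$)
$u{\left(3,5 \right)} \left(Z{\left(1 \right)} + s\right) = - 2 \left(3 \cdot 1 - 15\right) = - 2 \left(3 - 15\right) = \left(-2\right) \left(-12\right) = 24$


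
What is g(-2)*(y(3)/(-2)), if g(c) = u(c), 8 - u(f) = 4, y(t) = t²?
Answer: -18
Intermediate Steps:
u(f) = 4 (u(f) = 8 - 1*4 = 8 - 4 = 4)
g(c) = 4
g(-2)*(y(3)/(-2)) = 4*(3²/(-2)) = 4*(9*(-½)) = 4*(-9/2) = -18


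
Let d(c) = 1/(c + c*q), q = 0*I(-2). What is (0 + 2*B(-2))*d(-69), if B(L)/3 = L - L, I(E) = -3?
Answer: 0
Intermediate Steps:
q = 0 (q = 0*(-3) = 0)
B(L) = 0 (B(L) = 3*(L - L) = 3*0 = 0)
d(c) = 1/c (d(c) = 1/(c + c*0) = 1/(c + 0) = 1/c)
(0 + 2*B(-2))*d(-69) = (0 + 2*0)/(-69) = (0 + 0)*(-1/69) = 0*(-1/69) = 0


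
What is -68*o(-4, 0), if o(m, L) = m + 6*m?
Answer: 1904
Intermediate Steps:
o(m, L) = 7*m
-68*o(-4, 0) = -476*(-4) = -68*(-28) = 1904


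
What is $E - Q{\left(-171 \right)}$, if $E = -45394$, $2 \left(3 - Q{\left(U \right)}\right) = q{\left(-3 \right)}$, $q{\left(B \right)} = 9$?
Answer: $- \frac{90785}{2} \approx -45393.0$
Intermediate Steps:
$Q{\left(U \right)} = - \frac{3}{2}$ ($Q{\left(U \right)} = 3 - \frac{9}{2} = - \frac{3}{2}$)
$E - Q{\left(-171 \right)} = -45394 - - \frac{3}{2} = -45394 + \frac{3}{2} = - \frac{90785}{2}$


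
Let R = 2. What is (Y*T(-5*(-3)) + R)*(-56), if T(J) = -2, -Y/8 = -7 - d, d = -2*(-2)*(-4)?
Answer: -8176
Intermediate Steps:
d = -16 (d = 4*(-4) = -16)
Y = -72 (Y = -8*(-7 - 1*(-16)) = -8*(-7 + 16) = -8*9 = -72)
(Y*T(-5*(-3)) + R)*(-56) = (-72*(-2) + 2)*(-56) = (144 + 2)*(-56) = 146*(-56) = -8176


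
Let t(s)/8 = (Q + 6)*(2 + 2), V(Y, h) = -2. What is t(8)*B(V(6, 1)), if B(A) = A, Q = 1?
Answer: -448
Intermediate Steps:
t(s) = 224 (t(s) = 8*((1 + 6)*(2 + 2)) = 8*(7*4) = 8*28 = 224)
t(8)*B(V(6, 1)) = 224*(-2) = -448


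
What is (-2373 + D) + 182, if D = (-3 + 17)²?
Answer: -1995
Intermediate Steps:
D = 196 (D = 14² = 196)
(-2373 + D) + 182 = (-2373 + 196) + 182 = -2177 + 182 = -1995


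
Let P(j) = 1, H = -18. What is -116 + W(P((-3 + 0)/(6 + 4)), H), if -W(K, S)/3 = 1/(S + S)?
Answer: -1391/12 ≈ -115.92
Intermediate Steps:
W(K, S) = -3/(2*S) (W(K, S) = -3/(S + S) = -3*1/(2*S) = -3/(2*S))
-116 + W(P((-3 + 0)/(6 + 4)), H) = -116 - 3/2/(-18) = -116 - 3/2*(-1/18) = -116 + 1/12 = -1391/12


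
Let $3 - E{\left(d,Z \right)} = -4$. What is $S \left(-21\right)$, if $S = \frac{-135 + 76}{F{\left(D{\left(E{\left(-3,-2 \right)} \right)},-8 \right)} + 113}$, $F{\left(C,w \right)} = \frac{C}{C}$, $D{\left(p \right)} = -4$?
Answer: $\frac{413}{38} \approx 10.868$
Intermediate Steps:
$E{\left(d,Z \right)} = 7$ ($E{\left(d,Z \right)} = 3 - -4 = 3 + 4 = 7$)
$F{\left(C,w \right)} = 1$
$S = - \frac{59}{114}$ ($S = \frac{-135 + 76}{1 + 113} = - \frac{59}{114} \approx -0.51754$)
$S \left(-21\right) = \left(- \frac{59}{114}\right) \left(-21\right) = \frac{413}{38}$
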